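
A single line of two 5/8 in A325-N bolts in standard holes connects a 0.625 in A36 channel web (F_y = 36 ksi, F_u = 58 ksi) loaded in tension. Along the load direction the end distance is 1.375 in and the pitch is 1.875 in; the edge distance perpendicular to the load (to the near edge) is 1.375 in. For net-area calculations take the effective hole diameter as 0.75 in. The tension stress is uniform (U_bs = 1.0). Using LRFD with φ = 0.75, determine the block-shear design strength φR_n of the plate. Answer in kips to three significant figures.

60.1 kips

Shear plane L_v = 1.375 + 1·1.875 = 3.25 in; A_gv = 3.25 × 0.625 = 2.031 in².
A_nv = (3.25 − 1.5·0.75) × 0.625 = 1.328 in².
A_nt = (1.375 − 0.5·0.75) × 0.625 = 0.625 in².
0.6 F_u A_nv = 46.22 kips; 0.6 F_y A_gv = 43.87 kips → shear yielding governs the shear term.
R_n = 43.87 + 1.0 × 58 × 0.625 = 80.12 kips.
Design strength φR_n = 0.75 × 80.12 = 60.1 kips.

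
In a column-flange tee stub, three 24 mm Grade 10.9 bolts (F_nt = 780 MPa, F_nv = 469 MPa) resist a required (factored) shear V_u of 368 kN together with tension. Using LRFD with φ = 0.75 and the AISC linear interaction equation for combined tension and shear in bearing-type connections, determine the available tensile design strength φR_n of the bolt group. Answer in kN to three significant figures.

420 kN

A_b = π·24²/4 = 452.4 mm²; f_rv = 368 × 1000 / (3 × 452.4) = 271.2 MPa.
F'_nt = 1.3 F_nt − (F_nt / φF_nv) f_rv = 1.3·780 − (780/(0.75·469))·271.2 = 412.7 MPa, capped at F_nt → F'_nt = 412.7 MPa.
R_n = F'_nt · A_b · n = 412.7 × 452.4 × 3 / 1000 = 560.1 kN.
Design strength φR_n = 0.75 × 560.1 = 420 kN.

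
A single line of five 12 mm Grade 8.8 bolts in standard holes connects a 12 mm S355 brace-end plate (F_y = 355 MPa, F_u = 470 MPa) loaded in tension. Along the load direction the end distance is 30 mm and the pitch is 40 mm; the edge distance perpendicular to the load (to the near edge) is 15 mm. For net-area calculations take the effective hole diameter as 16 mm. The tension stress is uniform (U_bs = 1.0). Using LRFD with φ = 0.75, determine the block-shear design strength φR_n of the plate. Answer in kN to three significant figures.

329 kN

Shear plane L_v = 30 + 4·40 = 190 mm; A_gv = 190 × 12 = 2280 mm².
A_nv = (190 − 4.5·16) × 12 = 1416 mm².
A_nt = (15 − 0.5·16) × 12 = 84 mm².
0.6 F_u A_nv = 399.3 kN; 0.6 F_y A_gv = 485.6 kN → shear rupture governs the shear term.
R_n = 399.3 + 1.0 × 470 × 84 / 1000 = 438.8 kN.
Design strength φR_n = 0.75 × 438.8 = 329 kN.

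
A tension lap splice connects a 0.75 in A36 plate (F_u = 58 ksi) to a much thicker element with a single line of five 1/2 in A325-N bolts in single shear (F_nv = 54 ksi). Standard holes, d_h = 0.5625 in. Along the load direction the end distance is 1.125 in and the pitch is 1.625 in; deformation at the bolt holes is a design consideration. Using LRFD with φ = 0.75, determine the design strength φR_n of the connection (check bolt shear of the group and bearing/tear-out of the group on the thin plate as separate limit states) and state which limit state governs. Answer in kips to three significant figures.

Bolt shear: A_b = π·0.5²/4 = 0.1963 in²; R_n = 54 × 0.1963 × 5 × 1 = 53.01 kips → 0.75 × 53.01 = 39.8 kips.
Bearing (1.2 l_c t F_u ≤ 2.4 d t F_u): upper limit = 2.4·0.5·0.75·58 = 52.2 kips.
  Edge l_c = 1.125 − 0.5625/2 = 0.8438 → r_n = 44.04 kips; interior l_c = 1.625 − 0.5625 = 1.062 → r_n = 52.2 kips.
  R_n,bearing = 1·44.04 + 4·52.2 = 252.8 kips → 0.75 × 252.8 = 190 kips.
Bolt shear governs: 39.8 kips.

39.8 kips (bolt shear governs)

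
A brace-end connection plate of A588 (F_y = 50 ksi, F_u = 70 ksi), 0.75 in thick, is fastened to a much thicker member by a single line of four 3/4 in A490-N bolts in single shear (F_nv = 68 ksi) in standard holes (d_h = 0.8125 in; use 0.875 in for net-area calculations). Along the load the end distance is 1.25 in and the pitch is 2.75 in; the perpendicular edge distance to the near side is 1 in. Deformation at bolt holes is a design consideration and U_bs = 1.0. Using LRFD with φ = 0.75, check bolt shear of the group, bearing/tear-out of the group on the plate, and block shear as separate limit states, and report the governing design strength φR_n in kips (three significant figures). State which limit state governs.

90.1 kips (bolt shear governs)

Bolt shear: A_b = π·0.75²/4 = 0.4418 in²; R_n = 68 × 0.4418 × 4 × 1 = 120.2 kips → 0.75 × 120.2 = 90.1 kips.
Bearing: edge l_c = 0.8438, r_n = 53.16 kips; interior l_c = 1.938, r_n = 94.5 kips; R_n = 53.16 + 3·94.5 = 336.7 kips → 252 kips.
Block shear: A_gv = 7.125, A_nv = 4.828, A_nt = 0.4219 in²; R_n = min(0.6F_uA_nv, 0.6F_yA_gv) + U_bs·F_u·A_nt = 232.3 kips → 174 kips.
Bolt shear governs: 90.1 kips.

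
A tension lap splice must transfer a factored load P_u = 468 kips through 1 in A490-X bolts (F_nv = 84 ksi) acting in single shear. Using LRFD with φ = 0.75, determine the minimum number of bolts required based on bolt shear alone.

A_b = π·1²/4 = 0.7854 in².
Per-bolt design strength φR_n = 0.75 × 84 × 0.7854 × 1 = 49.48 kips.
n ≥ 468 / 49.48 = 9.458 → use 10 bolts.

10 bolts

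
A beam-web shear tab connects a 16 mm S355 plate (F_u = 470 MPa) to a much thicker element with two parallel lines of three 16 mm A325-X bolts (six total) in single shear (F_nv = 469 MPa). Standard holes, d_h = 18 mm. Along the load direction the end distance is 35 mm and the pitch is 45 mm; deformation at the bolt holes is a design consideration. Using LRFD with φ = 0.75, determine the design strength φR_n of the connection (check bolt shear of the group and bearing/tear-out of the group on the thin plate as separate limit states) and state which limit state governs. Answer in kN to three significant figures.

Bolt shear: A_b = π·16²/4 = 201.1 mm²; R_n = 469 × 201.1 × 6 × 1 / 1000 = 565.8 kN → 0.75 × 565.8 = 424 kN.
Bearing (1.2 l_c t F_u ≤ 2.4 d t F_u): upper limit = 2.4·16·16·470 / 1000 = 288.8 kN.
  Edge l_c = 35 − 18/2 = 26 → r_n = 234.6 kN; interior l_c = 45 − 18 = 27 → r_n = 243.6 kN.
  R_n,bearing = 2·234.6 + 4·243.6 = 1444 kN → 0.75 × 1444 = 1080 kN.
Bolt shear governs: 424 kN.

424 kN (bolt shear governs)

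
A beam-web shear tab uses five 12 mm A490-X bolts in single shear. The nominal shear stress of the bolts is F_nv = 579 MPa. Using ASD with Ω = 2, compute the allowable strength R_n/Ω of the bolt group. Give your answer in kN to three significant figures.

164 kN

A_b = π × 12² / 4 = 113.1 mm².
R_n = F_nv · A_b · n · n_s = 579 × 113.1 × 5 × 1 / 1000 = 327.4 kN.
Allowable strength R_n/Ω = 327.4 / 2 = 164 kN.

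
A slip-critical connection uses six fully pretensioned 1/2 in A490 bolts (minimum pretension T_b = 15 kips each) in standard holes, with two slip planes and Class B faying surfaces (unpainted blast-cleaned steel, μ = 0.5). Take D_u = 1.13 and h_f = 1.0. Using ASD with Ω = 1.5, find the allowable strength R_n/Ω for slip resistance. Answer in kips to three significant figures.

R_n = μ · D_u · h_f · T_b · n_s · n_b = 0.5 × 1.13 × 1.0 × 15 × 2 × 6 = 101.7 kips.
Allowable strength R_n/Ω = 101.7 / 1.5 = 67.8 kips.

67.8 kips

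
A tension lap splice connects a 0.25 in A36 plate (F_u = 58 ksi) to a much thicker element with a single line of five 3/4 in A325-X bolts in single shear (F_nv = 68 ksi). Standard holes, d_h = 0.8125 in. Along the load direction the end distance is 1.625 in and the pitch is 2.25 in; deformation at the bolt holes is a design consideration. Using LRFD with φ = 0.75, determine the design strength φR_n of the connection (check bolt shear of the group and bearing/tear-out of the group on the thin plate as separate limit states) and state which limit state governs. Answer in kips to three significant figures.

90.9 kips (bearing governs)

Bolt shear: A_b = π·0.75²/4 = 0.4418 in²; R_n = 68 × 0.4418 × 5 × 1 = 150.2 kips → 0.75 × 150.2 = 113 kips.
Bearing (1.2 l_c t F_u ≤ 2.4 d t F_u): upper limit = 2.4·0.75·0.25·58 = 26.1 kips.
  Edge l_c = 1.625 − 0.8125/2 = 1.219 → r_n = 21.21 kips; interior l_c = 2.25 − 0.8125 = 1.438 → r_n = 25.01 kips.
  R_n,bearing = 1·21.21 + 4·25.01 = 121.3 kips → 0.75 × 121.3 = 90.9 kips.
Bearing governs: 90.9 kips.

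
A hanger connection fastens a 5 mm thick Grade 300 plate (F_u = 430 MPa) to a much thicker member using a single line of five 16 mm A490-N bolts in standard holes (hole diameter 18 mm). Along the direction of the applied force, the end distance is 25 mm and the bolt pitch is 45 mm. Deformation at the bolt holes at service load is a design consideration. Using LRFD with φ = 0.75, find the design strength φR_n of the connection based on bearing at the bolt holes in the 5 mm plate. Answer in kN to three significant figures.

240 kN

Per bolt r_n = 1.2 l_c t F_u ≤ 2.4 d t F_u; upper limit = 2.4 × 16 × 5 × 430 / 1000 = 82.56 kN.
Edge bolt: l_c = 25 − 18/2 = 16 mm → 1.2 × 16 × 5 × 430 / 1000 = 41.28 → r_n = 41.28 kN.
Interior bolts: l_c = 45 − 18 = 27 mm → 1.2 × 27 × 5 × 430 / 1000 = 69.66 → r_n = 69.66 kN.
R_n = 1 × 41.28 + 4 × 69.66 = 319.9 kN.
Design strength φR_n = 0.75 × 319.9 = 240 kN.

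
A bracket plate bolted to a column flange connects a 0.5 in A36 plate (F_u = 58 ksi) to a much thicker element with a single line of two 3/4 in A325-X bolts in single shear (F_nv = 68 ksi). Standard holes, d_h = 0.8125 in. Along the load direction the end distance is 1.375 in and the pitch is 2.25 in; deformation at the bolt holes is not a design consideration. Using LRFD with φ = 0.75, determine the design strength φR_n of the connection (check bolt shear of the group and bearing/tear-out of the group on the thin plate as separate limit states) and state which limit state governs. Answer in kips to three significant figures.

Bolt shear: A_b = π·0.75²/4 = 0.4418 in²; R_n = 68 × 0.4418 × 2 × 1 = 60.08 kips → 0.75 × 60.08 = 45.1 kips.
Bearing (1.5 l_c t F_u ≤ 3.0 d t F_u): upper limit = 3.0·0.75·0.5·58 = 65.25 kips.
  Edge l_c = 1.375 − 0.8125/2 = 0.9688 → r_n = 42.14 kips; interior l_c = 2.25 − 0.8125 = 1.438 → r_n = 62.53 kips.
  R_n,bearing = 1·42.14 + 1·62.53 = 104.7 kips → 0.75 × 104.7 = 78.5 kips.
Bolt shear governs: 45.1 kips.

45.1 kips (bolt shear governs)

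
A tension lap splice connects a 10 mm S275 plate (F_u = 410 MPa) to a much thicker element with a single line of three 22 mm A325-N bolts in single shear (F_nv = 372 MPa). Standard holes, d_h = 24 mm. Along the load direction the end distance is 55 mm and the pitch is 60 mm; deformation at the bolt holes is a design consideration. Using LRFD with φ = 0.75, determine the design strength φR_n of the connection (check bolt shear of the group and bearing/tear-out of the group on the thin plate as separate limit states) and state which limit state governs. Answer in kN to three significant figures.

318 kN (bolt shear governs)

Bolt shear: A_b = π·22²/4 = 380.1 mm²; R_n = 372 × 380.1 × 3 × 1 / 1000 = 424.2 kN → 0.75 × 424.2 = 318 kN.
Bearing (1.2 l_c t F_u ≤ 2.4 d t F_u): upper limit = 2.4·22·10·410 / 1000 = 216.5 kN.
  Edge l_c = 55 − 24/2 = 43 → r_n = 211.6 kN; interior l_c = 60 − 24 = 36 → r_n = 177.1 kN.
  R_n,bearing = 1·211.6 + 2·177.1 = 565.8 kN → 0.75 × 565.8 = 424 kN.
Bolt shear governs: 318 kN.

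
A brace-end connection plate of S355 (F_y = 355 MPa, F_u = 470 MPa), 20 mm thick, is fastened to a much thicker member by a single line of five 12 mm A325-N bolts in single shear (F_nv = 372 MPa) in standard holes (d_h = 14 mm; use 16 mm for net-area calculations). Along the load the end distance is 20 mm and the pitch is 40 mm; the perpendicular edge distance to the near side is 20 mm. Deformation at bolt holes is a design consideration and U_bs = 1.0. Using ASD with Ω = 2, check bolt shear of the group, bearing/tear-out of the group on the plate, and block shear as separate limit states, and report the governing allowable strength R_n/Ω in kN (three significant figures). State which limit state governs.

Bolt shear: A_b = π·12²/4 = 113.1 mm²; R_n = 372 × 113.1 × 5 × 1 / 1000 = 210.4 kN → 210.4 / 2 = 105 kN.
Bearing: edge l_c = 13, r_n = 146.6 kN; interior l_c = 26, r_n = 270.7 kN; R_n = 146.6 + 4·270.7 = 1230 kN → 615 kN.
Block shear: A_gv = 3600, A_nv = 2160, A_nt = 240 mm²; R_n = min(0.6F_uA_nv, 0.6F_yA_gv) + U_bs·F_u·A_nt = 721.9 kN → 361 kN.
Bolt shear governs: 105 kN.

105 kN (bolt shear governs)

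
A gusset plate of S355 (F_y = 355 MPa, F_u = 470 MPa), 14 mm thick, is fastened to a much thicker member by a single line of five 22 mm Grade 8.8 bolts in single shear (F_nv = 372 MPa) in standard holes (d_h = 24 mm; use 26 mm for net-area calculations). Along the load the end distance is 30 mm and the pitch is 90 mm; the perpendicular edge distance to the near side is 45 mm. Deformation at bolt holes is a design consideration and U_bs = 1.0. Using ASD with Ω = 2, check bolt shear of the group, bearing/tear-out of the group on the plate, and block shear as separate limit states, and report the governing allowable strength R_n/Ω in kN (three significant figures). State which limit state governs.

354 kN (bolt shear governs)

Bolt shear: A_b = π·22²/4 = 380.1 mm²; R_n = 372 × 380.1 × 5 × 1 / 1000 = 707 kN → 707 / 2 = 354 kN.
Bearing: edge l_c = 18, r_n = 142.1 kN; interior l_c = 66, r_n = 347.4 kN; R_n = 142.1 + 4·347.4 = 1532 kN → 766 kN.
Block shear: A_gv = 5460, A_nv = 3822, A_nt = 448 mm²; R_n = min(0.6F_uA_nv, 0.6F_yA_gv) + U_bs·F_u·A_nt = 1288 kN → 644 kN.
Bolt shear governs: 354 kN.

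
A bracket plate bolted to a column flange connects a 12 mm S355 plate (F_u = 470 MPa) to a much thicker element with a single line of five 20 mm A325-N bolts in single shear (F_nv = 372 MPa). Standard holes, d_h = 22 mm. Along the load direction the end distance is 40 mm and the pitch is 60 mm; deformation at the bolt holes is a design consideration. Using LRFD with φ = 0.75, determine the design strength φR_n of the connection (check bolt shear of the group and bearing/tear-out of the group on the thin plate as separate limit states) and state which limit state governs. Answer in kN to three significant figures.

Bolt shear: A_b = π·20²/4 = 314.2 mm²; R_n = 372 × 314.2 × 5 × 1 / 1000 = 584.3 kN → 0.75 × 584.3 = 438 kN.
Bearing (1.2 l_c t F_u ≤ 2.4 d t F_u): upper limit = 2.4·20·12·470 / 1000 = 270.7 kN.
  Edge l_c = 40 − 22/2 = 29 → r_n = 196.3 kN; interior l_c = 60 − 22 = 38 → r_n = 257.2 kN.
  R_n,bearing = 1·196.3 + 4·257.2 = 1225 kN → 0.75 × 1225 = 919 kN.
Bolt shear governs: 438 kN.

438 kN (bolt shear governs)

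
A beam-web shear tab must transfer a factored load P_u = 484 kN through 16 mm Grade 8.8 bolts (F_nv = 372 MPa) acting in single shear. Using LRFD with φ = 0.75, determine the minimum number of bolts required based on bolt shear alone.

A_b = π·16²/4 = 201.1 mm².
Per-bolt design strength φR_n = 0.75 × 372 × 201.1 × 1 / 1000 = 56.1 kN.
n ≥ 484 / 56.1 = 8.628 → use 9 bolts.

9 bolts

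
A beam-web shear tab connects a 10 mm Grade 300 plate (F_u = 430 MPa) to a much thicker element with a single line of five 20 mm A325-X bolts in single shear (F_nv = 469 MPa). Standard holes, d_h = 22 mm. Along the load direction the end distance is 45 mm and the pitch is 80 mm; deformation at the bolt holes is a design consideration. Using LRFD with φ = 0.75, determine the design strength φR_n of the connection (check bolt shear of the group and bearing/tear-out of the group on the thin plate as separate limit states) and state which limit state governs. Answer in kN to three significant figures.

553 kN (bolt shear governs)

Bolt shear: A_b = π·20²/4 = 314.2 mm²; R_n = 469 × 314.2 × 5 × 1 / 1000 = 736.7 kN → 0.75 × 736.7 = 553 kN.
Bearing (1.2 l_c t F_u ≤ 2.4 d t F_u): upper limit = 2.4·20·10·430 / 1000 = 206.4 kN.
  Edge l_c = 45 − 22/2 = 34 → r_n = 175.4 kN; interior l_c = 80 − 22 = 58 → r_n = 206.4 kN.
  R_n,bearing = 1·175.4 + 4·206.4 = 1001 kN → 0.75 × 1001 = 751 kN.
Bolt shear governs: 553 kN.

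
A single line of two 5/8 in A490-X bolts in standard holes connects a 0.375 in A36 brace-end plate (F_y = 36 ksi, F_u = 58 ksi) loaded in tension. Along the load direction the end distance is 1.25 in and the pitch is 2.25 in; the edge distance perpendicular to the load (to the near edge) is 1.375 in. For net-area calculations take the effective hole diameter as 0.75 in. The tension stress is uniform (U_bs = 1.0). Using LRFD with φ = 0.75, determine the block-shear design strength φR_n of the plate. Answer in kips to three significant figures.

37.6 kips

Shear plane L_v = 1.25 + 1·2.25 = 3.5 in; A_gv = 3.5 × 0.375 = 1.312 in².
A_nv = (3.5 − 1.5·0.75) × 0.375 = 0.8906 in².
A_nt = (1.375 − 0.5·0.75) × 0.375 = 0.375 in².
0.6 F_u A_nv = 30.99 kips; 0.6 F_y A_gv = 28.35 kips → shear yielding governs the shear term.
R_n = 28.35 + 1.0 × 58 × 0.375 = 50.1 kips.
Design strength φR_n = 0.75 × 50.1 = 37.6 kips.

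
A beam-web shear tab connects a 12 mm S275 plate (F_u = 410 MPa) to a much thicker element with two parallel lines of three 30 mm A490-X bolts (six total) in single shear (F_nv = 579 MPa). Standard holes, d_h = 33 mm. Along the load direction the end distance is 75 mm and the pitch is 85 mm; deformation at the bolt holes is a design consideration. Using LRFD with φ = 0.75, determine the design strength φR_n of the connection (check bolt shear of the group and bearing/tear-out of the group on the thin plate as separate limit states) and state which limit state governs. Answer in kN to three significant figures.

1440 kN (bearing governs)

Bolt shear: A_b = π·30²/4 = 706.9 mm²; R_n = 579 × 706.9 × 6 × 1 / 1000 = 2456 kN → 0.75 × 2456 = 1840 kN.
Bearing (1.2 l_c t F_u ≤ 2.4 d t F_u): upper limit = 2.4·30·12·410 / 1000 = 354.2 kN.
  Edge l_c = 75 − 33/2 = 58.5 → r_n = 345.4 kN; interior l_c = 85 − 33 = 52 → r_n = 307 kN.
  R_n,bearing = 2·345.4 + 4·307 = 1919 kN → 0.75 × 1919 = 1440 kN.
Bearing governs: 1440 kN.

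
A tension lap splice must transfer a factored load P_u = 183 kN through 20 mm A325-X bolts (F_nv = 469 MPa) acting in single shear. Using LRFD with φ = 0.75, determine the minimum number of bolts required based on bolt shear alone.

A_b = π·20²/4 = 314.2 mm².
Per-bolt design strength φR_n = 0.75 × 469 × 314.2 × 1 / 1000 = 110.5 kN.
n ≥ 183 / 110.5 = 1.656 → use 2 bolts.

2 bolts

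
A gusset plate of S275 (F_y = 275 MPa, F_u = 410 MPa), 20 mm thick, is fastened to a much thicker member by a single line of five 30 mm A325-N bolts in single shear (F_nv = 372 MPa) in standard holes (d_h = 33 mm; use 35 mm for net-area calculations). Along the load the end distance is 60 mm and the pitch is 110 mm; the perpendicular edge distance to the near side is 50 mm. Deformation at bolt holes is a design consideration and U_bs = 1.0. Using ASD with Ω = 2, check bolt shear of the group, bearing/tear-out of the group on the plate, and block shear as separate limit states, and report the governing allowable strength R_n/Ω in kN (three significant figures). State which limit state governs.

Bolt shear: A_b = π·30²/4 = 706.9 mm²; R_n = 372 × 706.9 × 5 × 1 / 1000 = 1315 kN → 1315 / 2 = 657 kN.
Bearing: edge l_c = 43.5, r_n = 428 kN; interior l_c = 77, r_n = 590.4 kN; R_n = 428 + 4·590.4 = 2790 kN → 1390 kN.
Block shear: A_gv = 10000, A_nv = 6850, A_nt = 650 mm²; R_n = min(0.6F_uA_nv, 0.6F_yA_gv) + U_bs·F_u·A_nt = 1916 kN → 958 kN.
Bolt shear governs: 657 kN.

657 kN (bolt shear governs)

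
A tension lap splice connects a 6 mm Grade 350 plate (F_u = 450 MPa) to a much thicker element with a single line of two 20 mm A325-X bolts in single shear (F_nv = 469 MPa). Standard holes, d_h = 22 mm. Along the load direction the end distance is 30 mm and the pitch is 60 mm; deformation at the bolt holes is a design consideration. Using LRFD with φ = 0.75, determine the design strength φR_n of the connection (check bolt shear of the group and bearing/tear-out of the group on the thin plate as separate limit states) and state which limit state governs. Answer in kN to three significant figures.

Bolt shear: A_b = π·20²/4 = 314.2 mm²; R_n = 469 × 314.2 × 2 × 1 / 1000 = 294.7 kN → 0.75 × 294.7 = 221 kN.
Bearing (1.2 l_c t F_u ≤ 2.4 d t F_u): upper limit = 2.4·20·6·450 / 1000 = 129.6 kN.
  Edge l_c = 30 − 22/2 = 19 → r_n = 61.56 kN; interior l_c = 60 − 22 = 38 → r_n = 123.1 kN.
  R_n,bearing = 1·61.56 + 1·123.1 = 184.7 kN → 0.75 × 184.7 = 139 kN.
Bearing governs: 139 kN.

139 kN (bearing governs)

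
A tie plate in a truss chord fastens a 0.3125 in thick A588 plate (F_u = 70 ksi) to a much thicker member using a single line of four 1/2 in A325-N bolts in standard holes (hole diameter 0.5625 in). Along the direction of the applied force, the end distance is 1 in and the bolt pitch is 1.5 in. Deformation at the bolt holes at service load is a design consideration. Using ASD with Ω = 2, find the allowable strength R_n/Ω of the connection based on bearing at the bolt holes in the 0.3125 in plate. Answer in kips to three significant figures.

Per bolt r_n = 1.2 l_c t F_u ≤ 2.4 d t F_u; upper limit = 2.4 × 0.5 × 0.3125 × 70 = 26.25 kips.
Edge bolt: l_c = 1 − 0.5625/2 = 0.7188 in → 1.2 × 0.7188 × 0.3125 × 70 = 18.87 → r_n = 18.87 kips.
Interior bolts: l_c = 1.5 − 0.5625 = 0.9375 in → 1.2 × 0.9375 × 0.3125 × 70 = 24.61 → r_n = 24.61 kips.
R_n = 1 × 18.87 + 3 × 24.61 = 92.7 kips.
Allowable strength R_n/Ω = 92.7 / 2 = 46.3 kips.

46.3 kips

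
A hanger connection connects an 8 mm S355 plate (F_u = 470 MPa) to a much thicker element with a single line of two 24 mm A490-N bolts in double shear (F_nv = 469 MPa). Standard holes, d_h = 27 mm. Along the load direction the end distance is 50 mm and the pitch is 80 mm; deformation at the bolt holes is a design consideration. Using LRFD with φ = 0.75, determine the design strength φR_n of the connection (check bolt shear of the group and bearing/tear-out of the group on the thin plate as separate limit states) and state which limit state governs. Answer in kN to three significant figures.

286 kN (bearing governs)

Bolt shear: A_b = π·24²/4 = 452.4 mm²; R_n = 469 × 452.4 × 2 × 2 / 1000 = 848.7 kN → 0.75 × 848.7 = 637 kN.
Bearing (1.2 l_c t F_u ≤ 2.4 d t F_u): upper limit = 2.4·24·8·470 / 1000 = 216.6 kN.
  Edge l_c = 50 − 27/2 = 36.5 → r_n = 164.7 kN; interior l_c = 80 − 27 = 53 → r_n = 216.6 kN.
  R_n,bearing = 1·164.7 + 1·216.6 = 381.3 kN → 0.75 × 381.3 = 286 kN.
Bearing governs: 286 kN.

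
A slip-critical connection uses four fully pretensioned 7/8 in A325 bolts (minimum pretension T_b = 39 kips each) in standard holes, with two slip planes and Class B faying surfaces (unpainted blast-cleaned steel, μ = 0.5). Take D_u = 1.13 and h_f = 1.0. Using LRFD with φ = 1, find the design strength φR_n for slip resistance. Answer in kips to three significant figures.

176 kips

R_n = μ · D_u · h_f · T_b · n_s · n_b = 0.5 × 1.13 × 1.0 × 39 × 2 × 4 = 176.3 kips.
Design strength φR_n = 1 × 176.3 = 176 kips.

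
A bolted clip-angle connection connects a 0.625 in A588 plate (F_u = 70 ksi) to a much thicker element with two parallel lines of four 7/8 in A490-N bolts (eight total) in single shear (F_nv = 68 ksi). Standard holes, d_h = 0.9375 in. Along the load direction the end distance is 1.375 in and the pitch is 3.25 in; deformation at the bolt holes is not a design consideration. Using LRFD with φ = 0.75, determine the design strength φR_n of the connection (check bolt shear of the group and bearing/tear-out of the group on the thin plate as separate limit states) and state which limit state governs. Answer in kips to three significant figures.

Bolt shear: A_b = π·0.875²/4 = 0.6013 in²; R_n = 68 × 0.6013 × 8 × 1 = 327.1 kips → 0.75 × 327.1 = 245 kips.
Bearing (1.5 l_c t F_u ≤ 3.0 d t F_u): upper limit = 3.0·0.875·0.625·70 = 114.8 kips.
  Edge l_c = 1.375 − 0.9375/2 = 0.9062 → r_n = 59.47 kips; interior l_c = 3.25 − 0.9375 = 2.312 → r_n = 114.8 kips.
  R_n,bearing = 2·59.47 + 6·114.8 = 808 kips → 0.75 × 808 = 606 kips.
Bolt shear governs: 245 kips.

245 kips (bolt shear governs)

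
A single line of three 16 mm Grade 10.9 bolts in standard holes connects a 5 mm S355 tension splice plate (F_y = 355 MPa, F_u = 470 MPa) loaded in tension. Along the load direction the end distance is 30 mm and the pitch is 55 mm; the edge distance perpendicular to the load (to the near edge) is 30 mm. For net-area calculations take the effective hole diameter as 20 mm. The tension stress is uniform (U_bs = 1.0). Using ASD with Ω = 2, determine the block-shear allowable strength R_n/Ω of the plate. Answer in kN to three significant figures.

Shear plane L_v = 30 + 2·55 = 140 mm; A_gv = 140 × 5 = 700 mm².
A_nv = (140 − 2.5·20) × 5 = 450 mm².
A_nt = (30 − 0.5·20) × 5 = 100 mm².
0.6 F_u A_nv = 126.9 kN; 0.6 F_y A_gv = 149.1 kN → shear rupture governs the shear term.
R_n = 126.9 + 1.0 × 470 × 100 / 1000 = 173.9 kN.
Allowable strength R_n/Ω = 173.9 / 2 = 87 kN.

87 kN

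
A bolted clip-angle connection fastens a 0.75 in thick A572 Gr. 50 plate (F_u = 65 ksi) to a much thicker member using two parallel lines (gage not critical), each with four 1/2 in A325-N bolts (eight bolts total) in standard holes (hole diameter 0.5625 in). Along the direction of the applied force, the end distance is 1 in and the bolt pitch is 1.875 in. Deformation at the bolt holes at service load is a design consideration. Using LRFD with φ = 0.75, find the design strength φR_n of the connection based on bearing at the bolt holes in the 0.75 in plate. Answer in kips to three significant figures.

Per bolt r_n = 1.2 l_c t F_u ≤ 2.4 d t F_u; upper limit = 2.4 × 0.5 × 0.75 × 65 = 58.5 kips.
Edge bolt: l_c = 1 − 0.5625/2 = 0.7188 in → 1.2 × 0.7188 × 0.75 × 65 = 42.05 → r_n = 42.05 kips.
Interior bolts: l_c = 1.875 − 0.5625 = 1.312 in → 1.2 × 1.312 × 0.75 × 65 = 76.78 → r_n = 58.5 kips.
R_n = 2 × 42.05 + 6 × 58.5 = 435.1 kips.
Design strength φR_n = 0.75 × 435.1 = 326 kips.

326 kips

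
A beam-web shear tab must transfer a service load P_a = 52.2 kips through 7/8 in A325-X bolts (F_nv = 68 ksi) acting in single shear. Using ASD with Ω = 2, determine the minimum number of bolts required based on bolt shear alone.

A_b = π·0.875²/4 = 0.6013 in².
Per-bolt allowable strength R_n/Ω = 68 × 0.6013 × 1 / 2 = 20.44 kips.
n ≥ 52.2 / 20.44 = 2.553 → use 3 bolts.

3 bolts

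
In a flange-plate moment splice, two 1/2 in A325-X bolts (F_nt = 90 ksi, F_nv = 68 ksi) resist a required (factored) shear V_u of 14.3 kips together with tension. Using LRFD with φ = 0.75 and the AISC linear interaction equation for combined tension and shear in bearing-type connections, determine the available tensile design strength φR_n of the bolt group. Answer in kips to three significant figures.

15.5 kips

A_b = π·0.5²/4 = 0.1963 in²; f_rv = 14.3 / (2 × 0.1963) = 36.41 ksi.
F'_nt = 1.3 F_nt − (F_nt / φF_nv) f_rv = 1.3·90 − (90/(0.75·68))·36.41 = 52.74 ksi, capped at F_nt → F'_nt = 52.74 ksi.
R_n = F'_nt · A_b · n = 52.74 × 0.1963 × 2 = 20.71 kips.
Design strength φR_n = 0.75 × 20.71 = 15.5 kips.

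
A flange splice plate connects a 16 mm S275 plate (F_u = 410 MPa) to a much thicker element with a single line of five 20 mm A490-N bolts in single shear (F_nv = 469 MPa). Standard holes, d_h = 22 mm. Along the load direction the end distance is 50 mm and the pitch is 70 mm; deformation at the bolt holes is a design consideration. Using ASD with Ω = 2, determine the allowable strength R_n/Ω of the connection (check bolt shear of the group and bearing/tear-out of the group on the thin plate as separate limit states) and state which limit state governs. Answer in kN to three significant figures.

368 kN (bolt shear governs)

Bolt shear: A_b = π·20²/4 = 314.2 mm²; R_n = 469 × 314.2 × 5 × 1 / 1000 = 736.7 kN → 736.7 / 2 = 368 kN.
Bearing (1.2 l_c t F_u ≤ 2.4 d t F_u): upper limit = 2.4·20·16·410 / 1000 = 314.9 kN.
  Edge l_c = 50 − 22/2 = 39 → r_n = 307 kN; interior l_c = 70 − 22 = 48 → r_n = 314.9 kN.
  R_n,bearing = 1·307 + 4·314.9 = 1567 kN → 1567 / 2 = 783 kN.
Bolt shear governs: 368 kN.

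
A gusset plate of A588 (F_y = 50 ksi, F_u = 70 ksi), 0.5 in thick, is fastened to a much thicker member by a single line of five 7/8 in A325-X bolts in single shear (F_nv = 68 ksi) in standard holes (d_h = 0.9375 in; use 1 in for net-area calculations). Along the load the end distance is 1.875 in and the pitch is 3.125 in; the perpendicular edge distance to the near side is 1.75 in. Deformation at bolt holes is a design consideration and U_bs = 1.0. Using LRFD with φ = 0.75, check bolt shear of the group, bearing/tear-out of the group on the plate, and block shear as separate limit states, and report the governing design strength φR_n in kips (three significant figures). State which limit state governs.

153 kips (bolt shear governs)

Bolt shear: A_b = π·0.875²/4 = 0.6013 in²; R_n = 68 × 0.6013 × 5 × 1 = 204.4 kips → 0.75 × 204.4 = 153 kips.
Bearing: edge l_c = 1.406, r_n = 59.06 kips; interior l_c = 2.188, r_n = 73.5 kips; R_n = 59.06 + 4·73.5 = 353.1 kips → 265 kips.
Block shear: A_gv = 7.188, A_nv = 4.938, A_nt = 0.625 in²; R_n = min(0.6F_uA_nv, 0.6F_yA_gv) + U_bs·F_u·A_nt = 251.1 kips → 188 kips.
Bolt shear governs: 153 kips.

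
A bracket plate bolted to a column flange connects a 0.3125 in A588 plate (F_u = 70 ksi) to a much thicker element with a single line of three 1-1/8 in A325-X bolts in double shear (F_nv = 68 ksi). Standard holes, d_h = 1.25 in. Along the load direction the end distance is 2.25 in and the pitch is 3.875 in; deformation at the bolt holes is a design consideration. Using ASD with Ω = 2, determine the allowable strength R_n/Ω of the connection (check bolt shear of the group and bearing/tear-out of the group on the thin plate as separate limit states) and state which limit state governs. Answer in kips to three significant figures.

Bolt shear: A_b = π·1.125²/4 = 0.994 in²; R_n = 68 × 0.994 × 3 × 2 = 405.6 kips → 405.6 / 2 = 203 kips.
Bearing (1.2 l_c t F_u ≤ 2.4 d t F_u): upper limit = 2.4·1.125·0.3125·70 = 59.06 kips.
  Edge l_c = 2.25 − 1.25/2 = 1.625 → r_n = 42.66 kips; interior l_c = 3.875 − 1.25 = 2.625 → r_n = 59.06 kips.
  R_n,bearing = 1·42.66 + 2·59.06 = 160.8 kips → 160.8 / 2 = 80.4 kips.
Bearing governs: 80.4 kips.

80.4 kips (bearing governs)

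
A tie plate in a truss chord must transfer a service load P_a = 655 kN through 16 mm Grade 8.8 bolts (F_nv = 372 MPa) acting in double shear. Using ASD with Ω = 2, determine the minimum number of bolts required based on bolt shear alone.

A_b = π·16²/4 = 201.1 mm².
Per-bolt allowable strength R_n/Ω = 372 × 201.1 × 2 / 1000 / 2 = 74.8 kN.
n ≥ 655 / 74.8 = 8.757 → use 9 bolts.

9 bolts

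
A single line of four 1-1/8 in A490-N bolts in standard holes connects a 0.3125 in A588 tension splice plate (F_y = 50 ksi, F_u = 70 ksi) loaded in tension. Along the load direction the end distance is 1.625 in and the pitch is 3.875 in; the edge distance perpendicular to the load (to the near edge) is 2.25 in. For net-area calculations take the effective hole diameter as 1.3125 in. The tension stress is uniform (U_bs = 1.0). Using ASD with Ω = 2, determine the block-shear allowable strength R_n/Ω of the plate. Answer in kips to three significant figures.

74.2 kips

Shear plane L_v = 1.625 + 3·3.875 = 13.25 in; A_gv = 13.25 × 0.3125 = 4.141 in².
A_nv = (13.25 − 3.5·1.3125) × 0.3125 = 2.705 in².
A_nt = (2.25 − 0.5·1.3125) × 0.3125 = 0.498 in².
0.6 F_u A_nv = 113.6 kips; 0.6 F_y A_gv = 124.2 kips → shear rupture governs the shear term.
R_n = 113.6 + 1.0 × 70 × 0.498 = 148.5 kips.
Allowable strength R_n/Ω = 148.5 / 2 = 74.2 kips.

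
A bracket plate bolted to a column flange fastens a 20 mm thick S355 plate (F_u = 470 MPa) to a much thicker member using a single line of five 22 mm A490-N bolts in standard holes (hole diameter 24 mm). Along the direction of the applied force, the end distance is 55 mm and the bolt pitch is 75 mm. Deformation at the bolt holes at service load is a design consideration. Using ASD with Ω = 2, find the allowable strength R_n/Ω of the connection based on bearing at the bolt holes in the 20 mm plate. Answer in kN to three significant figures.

1240 kN

Per bolt r_n = 1.2 l_c t F_u ≤ 2.4 d t F_u; upper limit = 2.4 × 22 × 20 × 470 / 1000 = 496.3 kN.
Edge bolt: l_c = 55 − 24/2 = 43 mm → 1.2 × 43 × 20 × 470 / 1000 = 485 → r_n = 485 kN.
Interior bolts: l_c = 75 − 24 = 51 mm → 1.2 × 51 × 20 × 470 / 1000 = 575.3 → r_n = 496.3 kN.
R_n = 1 × 485 + 4 × 496.3 = 2470 kN.
Allowable strength R_n/Ω = 2470 / 2 = 1240 kN.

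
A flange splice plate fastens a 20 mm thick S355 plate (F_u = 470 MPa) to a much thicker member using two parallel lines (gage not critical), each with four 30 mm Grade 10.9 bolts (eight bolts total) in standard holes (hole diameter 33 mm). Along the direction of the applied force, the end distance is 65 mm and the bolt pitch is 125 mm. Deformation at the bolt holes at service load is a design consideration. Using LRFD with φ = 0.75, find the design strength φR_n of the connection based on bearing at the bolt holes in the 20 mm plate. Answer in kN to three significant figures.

3870 kN

Per bolt r_n = 1.2 l_c t F_u ≤ 2.4 d t F_u; upper limit = 2.4 × 30 × 20 × 470 / 1000 = 676.8 kN.
Edge bolt: l_c = 65 − 33/2 = 48.5 mm → 1.2 × 48.5 × 20 × 470 / 1000 = 547.1 → r_n = 547.1 kN.
Interior bolts: l_c = 125 − 33 = 92 mm → 1.2 × 92 × 20 × 470 / 1000 = 1038 → r_n = 676.8 kN.
R_n = 2 × 547.1 + 6 × 676.8 = 5155 kN.
Design strength φR_n = 0.75 × 5155 = 3870 kN.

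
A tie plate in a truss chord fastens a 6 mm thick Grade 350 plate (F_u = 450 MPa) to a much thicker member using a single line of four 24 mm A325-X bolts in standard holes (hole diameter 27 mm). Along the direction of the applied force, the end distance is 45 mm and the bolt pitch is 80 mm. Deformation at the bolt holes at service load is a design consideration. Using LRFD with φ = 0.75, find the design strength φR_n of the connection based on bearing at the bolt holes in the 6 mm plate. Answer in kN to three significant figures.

426 kN

Per bolt r_n = 1.2 l_c t F_u ≤ 2.4 d t F_u; upper limit = 2.4 × 24 × 6 × 450 / 1000 = 155.5 kN.
Edge bolt: l_c = 45 − 27/2 = 31.5 mm → 1.2 × 31.5 × 6 × 450 / 1000 = 102.1 → r_n = 102.1 kN.
Interior bolts: l_c = 80 − 27 = 53 mm → 1.2 × 53 × 6 × 450 / 1000 = 171.7 → r_n = 155.5 kN.
R_n = 1 × 102.1 + 3 × 155.5 = 568.6 kN.
Design strength φR_n = 0.75 × 568.6 = 426 kN.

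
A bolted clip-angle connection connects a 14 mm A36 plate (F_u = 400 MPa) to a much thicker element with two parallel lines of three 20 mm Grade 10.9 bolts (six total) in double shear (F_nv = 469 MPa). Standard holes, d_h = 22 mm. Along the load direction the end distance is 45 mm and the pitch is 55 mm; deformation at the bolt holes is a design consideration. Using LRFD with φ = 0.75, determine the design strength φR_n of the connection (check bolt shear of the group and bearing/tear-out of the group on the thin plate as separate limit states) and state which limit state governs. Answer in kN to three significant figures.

Bolt shear: A_b = π·20²/4 = 314.2 mm²; R_n = 469 × 314.2 × 6 × 2 / 1000 = 1768 kN → 0.75 × 1768 = 1330 kN.
Bearing (1.2 l_c t F_u ≤ 2.4 d t F_u): upper limit = 2.4·20·14·400 / 1000 = 268.8 kN.
  Edge l_c = 45 − 22/2 = 34 → r_n = 228.5 kN; interior l_c = 55 − 22 = 33 → r_n = 221.8 kN.
  R_n,bearing = 2·228.5 + 4·221.8 = 1344 kN → 0.75 × 1344 = 1010 kN.
Bearing governs: 1010 kN.

1010 kN (bearing governs)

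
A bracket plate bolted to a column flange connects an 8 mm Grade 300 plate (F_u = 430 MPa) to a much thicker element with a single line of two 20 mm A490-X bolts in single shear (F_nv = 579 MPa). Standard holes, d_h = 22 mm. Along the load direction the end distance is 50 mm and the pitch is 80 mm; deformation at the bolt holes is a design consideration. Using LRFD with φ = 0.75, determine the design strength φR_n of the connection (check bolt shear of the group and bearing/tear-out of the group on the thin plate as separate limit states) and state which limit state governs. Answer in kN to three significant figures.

Bolt shear: A_b = π·20²/4 = 314.2 mm²; R_n = 579 × 314.2 × 2 × 1 / 1000 = 363.8 kN → 0.75 × 363.8 = 273 kN.
Bearing (1.2 l_c t F_u ≤ 2.4 d t F_u): upper limit = 2.4·20·8·430 / 1000 = 165.1 kN.
  Edge l_c = 50 − 22/2 = 39 → r_n = 161 kN; interior l_c = 80 − 22 = 58 → r_n = 165.1 kN.
  R_n,bearing = 1·161 + 1·165.1 = 326.1 kN → 0.75 × 326.1 = 245 kN.
Bearing governs: 245 kN.

245 kN (bearing governs)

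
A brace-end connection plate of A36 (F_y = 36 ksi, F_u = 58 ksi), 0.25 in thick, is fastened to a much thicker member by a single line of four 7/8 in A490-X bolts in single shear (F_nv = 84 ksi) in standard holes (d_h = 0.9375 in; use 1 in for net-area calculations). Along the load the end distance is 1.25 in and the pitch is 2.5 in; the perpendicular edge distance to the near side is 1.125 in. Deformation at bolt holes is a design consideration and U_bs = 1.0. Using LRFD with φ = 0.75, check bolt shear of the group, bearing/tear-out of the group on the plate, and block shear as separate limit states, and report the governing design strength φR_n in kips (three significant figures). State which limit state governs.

Bolt shear: A_b = π·0.875²/4 = 0.6013 in²; R_n = 84 × 0.6013 × 4 × 1 = 202 kips → 0.75 × 202 = 152 kips.
Bearing: edge l_c = 0.7812, r_n = 13.59 kips; interior l_c = 1.562, r_n = 27.19 kips; R_n = 13.59 + 3·27.19 = 95.16 kips → 71.4 kips.
Block shear: A_gv = 2.188, A_nv = 1.312, A_nt = 0.1562 in²; R_n = min(0.6F_uA_nv, 0.6F_yA_gv) + U_bs·F_u·A_nt = 54.74 kips → 41.1 kips.
Block shear governs: 41.1 kips.

41.1 kips (block shear governs)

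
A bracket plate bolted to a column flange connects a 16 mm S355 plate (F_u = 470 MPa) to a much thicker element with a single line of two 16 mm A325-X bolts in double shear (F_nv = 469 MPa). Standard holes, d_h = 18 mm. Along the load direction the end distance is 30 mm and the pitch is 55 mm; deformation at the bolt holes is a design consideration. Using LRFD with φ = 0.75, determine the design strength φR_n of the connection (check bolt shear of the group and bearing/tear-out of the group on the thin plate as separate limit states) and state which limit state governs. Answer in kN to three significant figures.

Bolt shear: A_b = π·16²/4 = 201.1 mm²; R_n = 469 × 201.1 × 2 × 2 / 1000 = 377.2 kN → 0.75 × 377.2 = 283 kN.
Bearing (1.2 l_c t F_u ≤ 2.4 d t F_u): upper limit = 2.4·16·16·470 / 1000 = 288.8 kN.
  Edge l_c = 30 − 18/2 = 21 → r_n = 189.5 kN; interior l_c = 55 − 18 = 37 → r_n = 288.8 kN.
  R_n,bearing = 1·189.5 + 1·288.8 = 478.3 kN → 0.75 × 478.3 = 359 kN.
Bolt shear governs: 283 kN.

283 kN (bolt shear governs)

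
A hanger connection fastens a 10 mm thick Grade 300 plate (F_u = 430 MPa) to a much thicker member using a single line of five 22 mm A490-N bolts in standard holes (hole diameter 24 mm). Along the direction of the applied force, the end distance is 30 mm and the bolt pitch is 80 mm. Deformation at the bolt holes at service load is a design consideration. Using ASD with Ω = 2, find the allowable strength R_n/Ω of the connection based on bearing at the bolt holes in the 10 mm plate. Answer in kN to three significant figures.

501 kN

Per bolt r_n = 1.2 l_c t F_u ≤ 2.4 d t F_u; upper limit = 2.4 × 22 × 10 × 430 / 1000 = 227 kN.
Edge bolt: l_c = 30 − 24/2 = 18 mm → 1.2 × 18 × 10 × 430 / 1000 = 92.88 → r_n = 92.88 kN.
Interior bolts: l_c = 80 − 24 = 56 mm → 1.2 × 56 × 10 × 430 / 1000 = 289 → r_n = 227 kN.
R_n = 1 × 92.88 + 4 × 227 = 1001 kN.
Allowable strength R_n/Ω = 1001 / 2 = 501 kN.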